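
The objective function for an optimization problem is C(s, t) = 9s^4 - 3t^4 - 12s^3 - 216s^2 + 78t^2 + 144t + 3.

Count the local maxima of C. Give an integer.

2

C separates as a function of s plus a function of t, so ∇C=0 decouples.
∂C/∂s = 36s(s - 4)(s + 3) = 0 at s ∈ {-3, 0, 4}; ∂C/∂t = -12(t - 4)(t + 1)(t + 3) = 0 at t ∈ {-3, -1, 4}.
The Hessian is diagonal: diag(C_ss, C_tt). Second derivatives: C_ss(-3)=756, C_ss(0)=-432, C_ss(4)=1008; C_tt(-3)=-168, C_tt(-1)=120, C_tt(4)=-420.
Local maxima occur where both diagonal entries negative: (0, -3), (0, 4). Count: 2.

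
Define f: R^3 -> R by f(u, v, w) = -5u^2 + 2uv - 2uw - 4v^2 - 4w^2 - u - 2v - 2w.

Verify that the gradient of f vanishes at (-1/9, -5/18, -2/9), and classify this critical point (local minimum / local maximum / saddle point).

∇f = (-10u + 2v - 2w - 1, 2u - 8v - 2, -2u - 8w - 2); substituting (-1/9, -5/18, -2/9) gives ∇f = (0, 0, 0), so (-1/9, -5/18, -2/9) is indeed a critical point.
The Hessian is constant: H = [[-10, 2, -2], [2, -8, 0], [-2, 0, -8]].
Leading principal minors: Δ₁ = -10, Δ₂ = 76, Δ₃ = -576.
The minors alternate sign starting negative (−, +, −), so H is negative definite: a local maximum.

local maximum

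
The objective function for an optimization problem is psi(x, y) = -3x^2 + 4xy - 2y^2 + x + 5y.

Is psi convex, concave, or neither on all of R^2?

psi is quadratic, so its Hessian is the constant matrix H = [[-6, 4], [4, -4]].
det(H) = 8, tr(H) = -10.
det(H) > 0 and tr(H) < 0, so H is negative definite everywhere: concave.

concave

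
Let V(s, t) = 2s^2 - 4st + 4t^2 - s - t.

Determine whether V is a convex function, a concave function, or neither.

V is quadratic, so its Hessian is the constant matrix H = [[4, -4], [-4, 8]].
det(H) = 16, tr(H) = 12.
det(H) > 0 and tr(H) > 0, so H is positive definite everywhere: convex.

convex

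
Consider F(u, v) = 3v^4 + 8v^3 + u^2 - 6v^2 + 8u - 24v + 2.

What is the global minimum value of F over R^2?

F(u,v) separates as P(u) + Q(v) + 2, so its minimum is min P + min Q + 2.
P'(u) = 2u + 8 vanishes at u ∈ {-4}; Q'(v) = 12(v - 1)(v + 1)(v + 2) vanishes at v ∈ {-2, -1, 1}.
Local minima of P (where P''>0): P(-4)=-16. Local minima of Q: Q(-2)=8, Q(1)=-19.
So the global minimum of F is P(-4) + Q(1) + 2 = -16 − 19 + 2 = -33, attained at (-4, 1).

-33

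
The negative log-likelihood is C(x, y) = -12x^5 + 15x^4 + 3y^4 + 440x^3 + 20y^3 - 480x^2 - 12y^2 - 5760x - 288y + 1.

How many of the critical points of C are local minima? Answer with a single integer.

C separates as a function of x plus a function of y, so ∇C=0 decouples.
∂C/∂x = -60(x - 4)(x - 3)(x + 2)(x + 4) = 0 at x ∈ {-4, -2, 3, 4}; ∂C/∂y = 12(y - 2)(y + 3)(y + 4) = 0 at y ∈ {-4, -3, 2}.
The Hessian is diagonal: diag(C_xx, C_yy). Second derivatives: C_xx(-4)=6720, C_xx(-2)=-3600, C_xx(3)=2100, C_xx(4)=-2880; C_yy(-4)=72, C_yy(-3)=-60, C_yy(2)=360.
Local minima occur where both diagonal entries positive: (-4, -4), (-4, 2), (3, -4), (3, 2). Count: 4.

4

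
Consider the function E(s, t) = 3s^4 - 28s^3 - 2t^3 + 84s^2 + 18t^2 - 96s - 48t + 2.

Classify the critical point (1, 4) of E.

saddle point

The mixed partial ∂²E/∂s∂t is 0, so the Hessian at any point is diag(E_ss, E_tt) = diag(12(3s^2 - 14s + 14), 12(-t + 3)).
At (1, 4): H = diag(36, -12).
The eigenvalues have opposite signs, so H is indefinite: a saddle point.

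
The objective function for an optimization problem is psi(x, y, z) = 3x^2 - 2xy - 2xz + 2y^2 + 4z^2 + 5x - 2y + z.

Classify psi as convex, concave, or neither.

psi is quadratic, so its Hessian is the constant matrix H = [[6, -2, -2], [-2, 4, 0], [-2, 0, 8]].
Leading principal minors: 6, 20, 144.
All positive ⇒ H ≻ 0 ⇒ convex.

convex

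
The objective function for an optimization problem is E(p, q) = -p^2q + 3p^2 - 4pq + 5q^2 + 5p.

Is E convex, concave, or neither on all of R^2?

The term -p^2q is cubic, so the Hessian is not constant.
∂²E/∂p² = -2q + 6, which takes both signs as q varies (negative for sufficiently large q). A diagonal entry of the Hessian changing sign means the Hessian is neither positive- nor negative-semidefinite on all of R^2.

neither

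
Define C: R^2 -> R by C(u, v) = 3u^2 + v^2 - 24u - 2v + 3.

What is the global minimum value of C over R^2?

C(u,v) separates as P(u) + Q(v) + 3, so its minimum is min P + min Q + 3.
P'(u) = 6u - 24 vanishes at u ∈ {4}; Q'(v) = 2v - 2 vanishes at v ∈ {1}.
Local minima of P (where P''>0): P(4)=-48. Local minima of Q: Q(1)=-1.
So the global minimum of C is P(4) + Q(1) + 3 = -48 − 1 + 3 = -46, attained at (4, 1).

-46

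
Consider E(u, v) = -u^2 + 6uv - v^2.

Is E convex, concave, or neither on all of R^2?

E is quadratic, so its Hessian is the constant matrix H = [[-2, 6], [6, -2]].
det(H) = -32, tr(H) = -4.
det(H) < 0, so H is indefinite: neither convex nor concave.

neither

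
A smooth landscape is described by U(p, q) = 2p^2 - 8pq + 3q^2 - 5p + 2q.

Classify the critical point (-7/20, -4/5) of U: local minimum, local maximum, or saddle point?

The Hessian of U is constant: H = [[4, -8], [-8, 6]].
det(H) = 4·6 − (-8)² = -40.
Since det(H) < 0, H is indefinite and the critical point is a saddle point.

saddle point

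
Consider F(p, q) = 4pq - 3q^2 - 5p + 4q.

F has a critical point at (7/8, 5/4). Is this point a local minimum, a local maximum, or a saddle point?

The Hessian of F is constant: H = [[0, 4], [4, -6]].
det(H) = 0·(-6) − 4² = -16.
Since det(H) < 0, H is indefinite and the critical point is a saddle point.

saddle point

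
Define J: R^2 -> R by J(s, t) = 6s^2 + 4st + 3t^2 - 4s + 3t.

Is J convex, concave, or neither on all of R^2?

J is quadratic, so its Hessian is the constant matrix H = [[12, 4], [4, 6]].
det(H) = 56, tr(H) = 18.
det(H) > 0 and tr(H) > 0, so H is positive definite everywhere: convex.

convex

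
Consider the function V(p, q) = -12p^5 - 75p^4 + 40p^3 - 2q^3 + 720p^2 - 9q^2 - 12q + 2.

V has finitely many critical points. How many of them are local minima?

V separates as a function of p plus a function of q, so ∇V=0 decouples.
∂V/∂p = -60p(p - 2)(p + 3)(p + 4) = 0 at p ∈ {-4, -3, 0, 2}; ∂V/∂q = -6(q + 1)(q + 2) = 0 at q ∈ {-2, -1}.
The Hessian is diagonal: diag(V_pp, V_qq). Second derivatives: V_pp(-4)=1440, V_pp(-3)=-900, V_pp(0)=1440, V_pp(2)=-3600; V_qq(-2)=6, V_qq(-1)=-6.
Local minima occur where both diagonal entries positive: (-4, -2), (0, -2). Count: 2.

2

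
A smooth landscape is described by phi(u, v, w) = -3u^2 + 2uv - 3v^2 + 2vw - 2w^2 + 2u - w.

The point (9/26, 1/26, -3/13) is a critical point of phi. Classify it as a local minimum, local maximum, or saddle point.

The Hessian is constant: H = [[-6, 2, 0], [2, -6, 2], [0, 2, -4]].
Leading principal minors: Δ₁ = -6, Δ₂ = 32, Δ₃ = -104.
The minors alternate sign starting negative (−, +, −), so H is negative definite: a local maximum.

local maximum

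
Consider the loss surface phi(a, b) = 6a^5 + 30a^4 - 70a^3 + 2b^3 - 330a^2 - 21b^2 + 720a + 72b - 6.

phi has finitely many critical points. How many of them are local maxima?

2

phi separates as a function of a plus a function of b, so ∇phi=0 decouples.
∂phi/∂a = 30(a - 2)(a - 1)(a + 3)(a + 4) = 0 at a ∈ {-4, -3, 1, 2}; ∂phi/∂b = 6(b - 4)(b - 3) = 0 at b ∈ {3, 4}.
The Hessian is diagonal: diag(phi_aa, phi_bb). Second derivatives: phi_aa(-4)=-900, phi_aa(-3)=600, phi_aa(1)=-600, phi_aa(2)=900; phi_bb(3)=-6, phi_bb(4)=6.
Local maxima occur where both diagonal entries negative: (-4, 3), (1, 3). Count: 2.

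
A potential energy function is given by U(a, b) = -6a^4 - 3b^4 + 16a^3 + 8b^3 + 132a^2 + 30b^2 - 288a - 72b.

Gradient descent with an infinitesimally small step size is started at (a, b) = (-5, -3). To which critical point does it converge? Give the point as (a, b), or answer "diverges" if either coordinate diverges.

diverges

U is separable, so gradient descent decouples: a follows -∂U/∂a, b follows -∂U/∂b.
∂U/∂a = -24(a - 4)(a - 1)(a + 3); at a=-5 this is 2592, so a decreases.
∂U/∂b = -12(b - 3)(b - 1)(b + 2); at b=-3 this is 288, so b decreases.
The a-coordinate has no critical point in that direction and runs off to infinity.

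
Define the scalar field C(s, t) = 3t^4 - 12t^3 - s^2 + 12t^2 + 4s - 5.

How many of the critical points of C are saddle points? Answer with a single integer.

C separates as a function of s plus a function of t, so ∇C=0 decouples.
∂C/∂s = -2(s - 2) = 0 at s ∈ {2}; ∂C/∂t = 12t(t - 2)(t - 1) = 0 at t ∈ {0, 1, 2}.
The Hessian is diagonal: diag(C_ss, C_tt). Second derivatives: C_ss(2)=-2; C_tt(0)=24, C_tt(1)=-12, C_tt(2)=24.
Saddle points occur where the two diagonal entries have opposite signs: (2, 0), (2, 2). Count: 2.

2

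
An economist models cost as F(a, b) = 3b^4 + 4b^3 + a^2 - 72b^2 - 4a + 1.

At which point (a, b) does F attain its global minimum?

F(a,b) separates as P(a) + Q(b) + 1, so its minimum is min P + min Q + 1.
P'(a) = 2a - 4 vanishes at a ∈ {2}; Q'(b) = 12b(b - 3)(b + 4) vanishes at b ∈ {-4, 0, 3}.
Local minima of P (where P''>0): P(2)=-4. Local minima of Q: Q(-4)=-640, Q(3)=-297.
So the global minimum of F is P(2) + Q(-4) + 1 = -4 − 640 + 1 = -643, attained at (2, -4).

(2, -4)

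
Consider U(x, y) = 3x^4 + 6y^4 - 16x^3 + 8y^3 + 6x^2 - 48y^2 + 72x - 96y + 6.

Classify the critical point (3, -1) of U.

The mixed partial ∂²U/∂x∂y is 0, so the Hessian at any point is diag(U_xx, U_yy) = diag(12(3x^2 - 8x + 1), 24(3y^2 + 2y - 4)).
At (3, -1): H = diag(48, -72).
The eigenvalues have opposite signs, so H is indefinite: a saddle point.

saddle point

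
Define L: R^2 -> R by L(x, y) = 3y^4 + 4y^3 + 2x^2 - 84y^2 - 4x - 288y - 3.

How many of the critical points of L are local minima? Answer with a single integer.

L separates as a function of x plus a function of y, so ∇L=0 decouples.
∂L/∂x = 4(x - 1) = 0 at x ∈ {1}; ∂L/∂y = 12(y - 4)(y + 2)(y + 3) = 0 at y ∈ {-3, -2, 4}.
The Hessian is diagonal: diag(L_xx, L_yy). Second derivatives: L_xx(1)=4; L_yy(-3)=84, L_yy(-2)=-72, L_yy(4)=504.
Local minima occur where both diagonal entries positive: (1, -3), (1, 4). Count: 2.

2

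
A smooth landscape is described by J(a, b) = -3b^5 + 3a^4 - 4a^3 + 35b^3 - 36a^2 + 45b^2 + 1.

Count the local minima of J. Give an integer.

4

J separates as a function of a plus a function of b, so ∇J=0 decouples.
∂J/∂a = 12a(a - 3)(a + 2) = 0 at a ∈ {-2, 0, 3}; ∂J/∂b = -15b(b - 3)(b + 1)(b + 2) = 0 at b ∈ {-2, -1, 0, 3}.
The Hessian is diagonal: diag(J_aa, J_bb). Second derivatives: J_aa(-2)=120, J_aa(0)=-72, J_aa(3)=180; J_bb(-2)=150, J_bb(-1)=-60, J_bb(0)=90, J_bb(3)=-900.
Local minima occur where both diagonal entries positive: (-2, -2), (-2, 0), (3, -2), (3, 0). Count: 4.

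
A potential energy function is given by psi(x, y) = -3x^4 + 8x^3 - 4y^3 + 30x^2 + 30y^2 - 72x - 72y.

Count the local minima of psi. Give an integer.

1

psi separates as a function of x plus a function of y, so ∇psi=0 decouples.
∂psi/∂x = -12(x - 3)(x - 1)(x + 2) = 0 at x ∈ {-2, 1, 3}; ∂psi/∂y = -12(y - 3)(y - 2) = 0 at y ∈ {2, 3}.
The Hessian is diagonal: diag(psi_xx, psi_yy). Second derivatives: psi_xx(-2)=-180, psi_xx(1)=72, psi_xx(3)=-120; psi_yy(2)=12, psi_yy(3)=-12.
Local minima occur where both diagonal entries positive: (1, 2). Count: 1.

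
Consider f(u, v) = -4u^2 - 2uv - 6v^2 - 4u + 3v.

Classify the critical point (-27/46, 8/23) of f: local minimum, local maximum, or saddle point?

The Hessian of f is constant: H = [[-8, -2], [-2, -12]].
det(H) = (-8)·(-12) − (-2)² = 92.
det(H) > 0 and tr(H) = -20 < 0, so H is negative definite and the point is a local maximum.

local maximum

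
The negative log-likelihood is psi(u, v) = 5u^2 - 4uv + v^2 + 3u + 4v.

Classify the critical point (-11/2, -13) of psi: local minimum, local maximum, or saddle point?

The Hessian of psi is constant: H = [[10, -4], [-4, 2]].
det(H) = 10·2 − (-4)² = 4.
det(H) > 0 and tr(H) = 12 > 0, so H is positive definite and the point is a local minimum.

local minimum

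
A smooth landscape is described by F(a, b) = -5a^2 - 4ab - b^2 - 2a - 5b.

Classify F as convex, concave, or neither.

concave

F is quadratic, so its Hessian is the constant matrix H = [[-10, -4], [-4, -2]].
det(H) = 4, tr(H) = -12.
det(H) > 0 and tr(H) < 0, so H is negative definite everywhere: concave.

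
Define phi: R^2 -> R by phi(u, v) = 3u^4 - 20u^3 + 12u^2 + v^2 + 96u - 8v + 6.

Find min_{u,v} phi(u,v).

-71

phi(u,v) separates as P(u) + Q(v) + 6, so its minimum is min P + min Q + 6.
P'(u) = 12(u - 4)(u - 2)(u + 1) vanishes at u ∈ {-1, 2, 4}; Q'(v) = 2v - 8 vanishes at v ∈ {4}.
Local minima of P (where P''>0): P(-1)=-61, P(4)=64. Local minima of Q: Q(4)=-16.
So the global minimum of phi is P(-1) + Q(4) + 6 = -61 − 16 + 6 = -71, attained at (-1, 4).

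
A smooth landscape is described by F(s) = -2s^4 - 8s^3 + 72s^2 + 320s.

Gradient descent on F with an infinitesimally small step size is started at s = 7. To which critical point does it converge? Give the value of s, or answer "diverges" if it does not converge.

F'(s) = -8(s - 4)(s + 2)(s + 5), so F'(7) = -2592.
Gradient descent moves in the -F' direction, i.e. s is increasing.
There is no critical point above s=7, and F' keeps the same sign, so the iterate runs off to +∞.

diverges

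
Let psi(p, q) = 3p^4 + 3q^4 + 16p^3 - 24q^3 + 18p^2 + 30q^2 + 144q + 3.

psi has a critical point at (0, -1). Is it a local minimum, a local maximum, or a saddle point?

The mixed partial ∂²psi/∂p∂q is 0, so the Hessian at any point is diag(psi_pp, psi_qq) = diag(12(3p^2 + 8p + 3), 12(3q^2 - 12q + 5)).
At (0, -1): H = diag(36, 240).
Both eigenvalues are positive, so H is positive definite: a local minimum.

local minimum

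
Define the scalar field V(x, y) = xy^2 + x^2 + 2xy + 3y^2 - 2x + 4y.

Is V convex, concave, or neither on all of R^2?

The term xy^2 is cubic, so the Hessian is not constant.
∂²V/∂y² = 2x + 6, which takes both signs as x varies (negative for sufficiently negative x). A diagonal entry of the Hessian changing sign means the Hessian is neither positive- nor negative-semidefinite on all of R^2.

neither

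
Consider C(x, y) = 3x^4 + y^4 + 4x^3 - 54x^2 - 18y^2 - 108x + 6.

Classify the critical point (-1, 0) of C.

local maximum

The mixed partial ∂²C/∂x∂y is 0, so the Hessian at any point is diag(C_xx, C_yy) = diag(12(3x^2 + 2x - 9), 12(y^2 - 3)).
At (-1, 0): H = diag(-96, -36).
Both eigenvalues are negative, so H is negative definite: a local maximum.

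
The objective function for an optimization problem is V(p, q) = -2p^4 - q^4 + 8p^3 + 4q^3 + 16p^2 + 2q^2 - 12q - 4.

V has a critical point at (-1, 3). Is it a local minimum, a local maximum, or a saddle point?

The mixed partial ∂²V/∂p∂q is 0, so the Hessian at any point is diag(V_pp, V_qq) = diag(8(-3p^2 + 6p + 4), 4(-3q^2 + 6q + 1)).
At (-1, 3): H = diag(-40, -32).
Both eigenvalues are negative, so H is negative definite: a local maximum.

local maximum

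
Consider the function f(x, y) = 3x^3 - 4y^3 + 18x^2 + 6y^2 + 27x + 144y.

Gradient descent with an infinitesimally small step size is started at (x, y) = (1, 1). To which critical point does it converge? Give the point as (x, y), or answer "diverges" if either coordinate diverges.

f is separable, so gradient descent decouples: x follows -∂f/∂x, y follows -∂f/∂y.
∂f/∂x = 9(x + 1)(x + 3); at x=1 this is 72, so x decreases.
∂f/∂y = -12(y - 4)(y + 3); at y=1 this is 144, so y decreases.
x converges to its nearest critical value -1 (a local min of the x-part); y converges to -3. The iterate converges to (-1, -3).

(-1, -3)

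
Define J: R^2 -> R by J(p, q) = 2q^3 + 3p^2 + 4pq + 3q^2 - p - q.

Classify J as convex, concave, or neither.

The term 2q^3 is cubic, so the Hessian is not constant.
∂²J/∂q² = 12q + 6, which takes both signs as q varies (negative for sufficiently negative q). A diagonal entry of the Hessian changing sign means the Hessian is neither positive- nor negative-semidefinite on all of R^2.

neither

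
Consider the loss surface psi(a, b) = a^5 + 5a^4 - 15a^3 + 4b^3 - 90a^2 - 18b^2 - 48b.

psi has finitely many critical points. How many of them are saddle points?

psi separates as a function of a plus a function of b, so ∇psi=0 decouples.
∂psi/∂a = 5a(a - 3)(a + 3)(a + 4) = 0 at a ∈ {-4, -3, 0, 3}; ∂psi/∂b = 12(b - 4)(b + 1) = 0 at b ∈ {-1, 4}.
The Hessian is diagonal: diag(psi_aa, psi_bb). Second derivatives: psi_aa(-4)=-140, psi_aa(-3)=90, psi_aa(0)=-180, psi_aa(3)=630; psi_bb(-1)=-60, psi_bb(4)=60.
Saddle points occur where the two diagonal entries have opposite signs: (-4, 4), (-3, -1), (0, 4), (3, -1). Count: 4.

4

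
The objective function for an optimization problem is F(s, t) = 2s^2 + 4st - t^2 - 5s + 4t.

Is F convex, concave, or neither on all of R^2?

F is quadratic, so its Hessian is the constant matrix H = [[4, 4], [4, -2]].
det(H) = -24, tr(H) = 2.
det(H) < 0, so H is indefinite: neither convex nor concave.

neither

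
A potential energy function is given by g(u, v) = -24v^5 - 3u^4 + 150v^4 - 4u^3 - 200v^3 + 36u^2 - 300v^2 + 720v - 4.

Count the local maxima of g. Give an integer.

g separates as a function of u plus a function of v, so ∇g=0 decouples.
∂g/∂u = -12u(u - 2)(u + 3) = 0 at u ∈ {-3, 0, 2}; ∂g/∂v = -120(v - 3)(v - 2)(v - 1)(v + 1) = 0 at v ∈ {-1, 1, 2, 3}.
The Hessian is diagonal: diag(g_uu, g_vv). Second derivatives: g_uu(-3)=-180, g_uu(0)=72, g_uu(2)=-120; g_vv(-1)=2880, g_vv(1)=-480, g_vv(2)=360, g_vv(3)=-960.
Local maxima occur where both diagonal entries negative: (-3, 1), (-3, 3), (2, 1), (2, 3). Count: 4.

4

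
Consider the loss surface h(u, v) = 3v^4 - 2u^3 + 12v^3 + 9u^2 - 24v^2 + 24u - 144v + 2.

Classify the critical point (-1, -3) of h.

local minimum

The mixed partial ∂²h/∂u∂v is 0, so the Hessian at any point is diag(h_uu, h_vv) = diag(6(-2u + 3), 12(3v^2 + 6v - 4)).
At (-1, -3): H = diag(30, 60).
Both eigenvalues are positive, so H is positive definite: a local minimum.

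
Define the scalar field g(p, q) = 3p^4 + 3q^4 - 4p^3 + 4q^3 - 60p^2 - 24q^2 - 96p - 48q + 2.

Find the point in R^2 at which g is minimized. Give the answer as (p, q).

g(p,q) separates as A(p) + B(q) + 2, so its minimum is min A + min B + 2.
A'(p) = 12(p - 4)(p + 1)(p + 2) vanishes at p ∈ {-2, -1, 4}; B'(q) = 12(q - 2)(q + 1)(q + 2) vanishes at q ∈ {-2, -1, 2}.
Local minima of A (where A''>0): A(-2)=32, A(4)=-832. Local minima of B: B(-2)=16, B(2)=-112.
So the global minimum of g is A(4) + B(2) + 2 = -832 − 112 + 2 = -942, attained at (4, 2).

(4, 2)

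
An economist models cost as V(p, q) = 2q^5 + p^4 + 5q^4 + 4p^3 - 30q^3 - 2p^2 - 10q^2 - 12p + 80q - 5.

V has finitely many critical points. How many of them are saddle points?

6

V separates as a function of p plus a function of q, so ∇V=0 decouples.
∂V/∂p = 4(p - 1)(p + 1)(p + 3) = 0 at p ∈ {-3, -1, 1}; ∂V/∂q = 10(q - 2)(q - 1)(q + 1)(q + 4) = 0 at q ∈ {-4, -1, 1, 2}.
The Hessian is diagonal: diag(V_pp, V_qq). Second derivatives: V_pp(-3)=32, V_pp(-1)=-16, V_pp(1)=32; V_qq(-4)=-900, V_qq(-1)=180, V_qq(1)=-100, V_qq(2)=180.
Saddle points occur where the two diagonal entries have opposite signs: (-3, -4), (-3, 1), (-1, -1), (-1, 2), (1, -4), (1, 1). Count: 6.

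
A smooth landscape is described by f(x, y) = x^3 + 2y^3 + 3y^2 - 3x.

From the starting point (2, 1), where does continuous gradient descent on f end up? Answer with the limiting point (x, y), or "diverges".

(1, 0)

f is separable, so gradient descent decouples: x follows -∂f/∂x, y follows -∂f/∂y.
∂f/∂x = 3(x - 1)(x + 1); at x=2 this is 9, so x decreases.
∂f/∂y = 6y(y + 1); at y=1 this is 12, so y decreases.
x converges to its nearest critical value 1 (a local min of the x-part); y converges to 0. The iterate converges to (1, 0).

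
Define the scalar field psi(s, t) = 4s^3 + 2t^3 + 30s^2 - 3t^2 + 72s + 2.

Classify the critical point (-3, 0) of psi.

local maximum

The mixed partial ∂²psi/∂s∂t is 0, so the Hessian at any point is diag(psi_ss, psi_tt) = diag(12(2s + 5), 6(2t - 1)).
At (-3, 0): H = diag(-12, -6).
Both eigenvalues are negative, so H is negative definite: a local maximum.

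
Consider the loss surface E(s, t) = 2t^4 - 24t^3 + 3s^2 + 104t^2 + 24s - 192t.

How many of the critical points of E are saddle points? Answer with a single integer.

E separates as a function of s plus a function of t, so ∇E=0 decouples.
∂E/∂s = 6(s + 4) = 0 at s ∈ {-4}; ∂E/∂t = 8(t - 4)(t - 3)(t - 2) = 0 at t ∈ {2, 3, 4}.
The Hessian is diagonal: diag(E_ss, E_tt). Second derivatives: E_ss(-4)=6; E_tt(2)=16, E_tt(3)=-8, E_tt(4)=16.
Saddle points occur where the two diagonal entries have opposite signs: (-4, 3). Count: 1.

1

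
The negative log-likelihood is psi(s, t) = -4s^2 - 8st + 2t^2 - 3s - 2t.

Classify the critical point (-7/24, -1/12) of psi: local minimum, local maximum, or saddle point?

saddle point

The Hessian of psi is constant: H = [[-8, -8], [-8, 4]].
det(H) = (-8)·4 − (-8)² = -96.
Since det(H) < 0, H is indefinite and the critical point is a saddle point.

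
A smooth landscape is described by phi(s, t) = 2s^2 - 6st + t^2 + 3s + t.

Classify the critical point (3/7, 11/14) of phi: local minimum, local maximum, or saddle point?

The Hessian of phi is constant: H = [[4, -6], [-6, 2]].
det(H) = 4·2 − (-6)² = -28.
Since det(H) < 0, H is indefinite and the critical point is a saddle point.

saddle point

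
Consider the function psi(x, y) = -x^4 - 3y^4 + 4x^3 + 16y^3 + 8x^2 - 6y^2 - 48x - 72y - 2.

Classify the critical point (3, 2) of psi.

saddle point

The mixed partial ∂²psi/∂x∂y is 0, so the Hessian at any point is diag(psi_xx, psi_yy) = diag(4(-3x^2 + 6x + 4), 12(-3y^2 + 8y - 1)).
At (3, 2): H = diag(-20, 36).
The eigenvalues have opposite signs, so H is indefinite: a saddle point.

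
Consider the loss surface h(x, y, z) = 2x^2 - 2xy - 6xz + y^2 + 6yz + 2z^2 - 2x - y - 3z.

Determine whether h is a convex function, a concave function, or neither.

h is quadratic, so its Hessian is the constant matrix H = [[4, -2, -6], [-2, 2, 6], [-6, 6, 4]].
Leading principal minors: 4, 4, -56.
Neither pattern holds ⇒ H is indefinite ⇒ neither convex nor concave.

neither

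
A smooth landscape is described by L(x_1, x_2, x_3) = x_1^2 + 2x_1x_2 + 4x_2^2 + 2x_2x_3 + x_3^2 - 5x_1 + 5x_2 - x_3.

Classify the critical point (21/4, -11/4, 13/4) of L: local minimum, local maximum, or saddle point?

The Hessian is constant: H = [[2, 2, 0], [2, 8, 2], [0, 2, 2]].
Leading principal minors: Δ₁ = 2, Δ₂ = 12, Δ₃ = 16.
All leading minors are positive, so H is positive definite: a local minimum.

local minimum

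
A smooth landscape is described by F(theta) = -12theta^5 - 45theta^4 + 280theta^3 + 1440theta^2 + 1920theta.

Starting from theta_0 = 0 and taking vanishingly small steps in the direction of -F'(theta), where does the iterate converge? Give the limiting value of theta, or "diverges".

F'(theta) = -60(theta - 4)(theta + 1)(theta + 2)(theta + 4), so F'(0) = 1920.
Gradient descent moves in the -F' direction, i.e. theta is decreasing.
The nearest critical point in that direction is theta = -1, where F'' = 900 > 0 (a local minimum). The iterate converges there.

-1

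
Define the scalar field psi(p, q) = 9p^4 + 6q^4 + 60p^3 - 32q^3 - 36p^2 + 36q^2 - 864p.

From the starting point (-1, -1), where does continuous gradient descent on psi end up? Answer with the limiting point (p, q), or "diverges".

psi is separable, so gradient descent decouples: p follows -∂psi/∂p, q follows -∂psi/∂q.
∂psi/∂p = 36(p - 2)(p + 3)(p + 4); at p=-1 this is -648, so p increases.
∂psi/∂q = 24q(q - 3)(q - 1); at q=-1 this is -192, so q increases.
p converges to its nearest critical value 2 (a local min of the p-part); q converges to 0. The iterate converges to (2, 0).

(2, 0)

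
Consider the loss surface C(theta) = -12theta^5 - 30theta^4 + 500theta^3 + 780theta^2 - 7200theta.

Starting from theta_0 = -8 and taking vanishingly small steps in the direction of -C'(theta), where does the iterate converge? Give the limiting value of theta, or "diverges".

C'(theta) = -60(theta - 4)(theta - 2)(theta + 3)(theta + 5), so C'(-8) = -108000.
Gradient descent moves in the -C' direction, i.e. theta is increasing.
The nearest critical point in that direction is theta = -5, where C'' = 7560 > 0 (a local minimum). The iterate converges there.

-5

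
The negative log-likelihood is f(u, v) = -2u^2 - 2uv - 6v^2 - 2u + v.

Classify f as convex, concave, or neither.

concave

f is quadratic, so its Hessian is the constant matrix H = [[-4, -2], [-2, -12]].
det(H) = 44, tr(H) = -16.
det(H) > 0 and tr(H) < 0, so H is negative definite everywhere: concave.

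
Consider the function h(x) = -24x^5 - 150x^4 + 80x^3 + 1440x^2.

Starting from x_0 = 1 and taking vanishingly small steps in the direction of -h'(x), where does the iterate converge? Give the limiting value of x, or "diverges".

0

h'(x) = -120x(x - 2)(x + 3)(x + 4), so h'(1) = 2400.
Gradient descent moves in the -h' direction, i.e. x is decreasing.
The nearest critical point in that direction is x = 0, where h'' = 2880 > 0 (a local minimum). The iterate converges there.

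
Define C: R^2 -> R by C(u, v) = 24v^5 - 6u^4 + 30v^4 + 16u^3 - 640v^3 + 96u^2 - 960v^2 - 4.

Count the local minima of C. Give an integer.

C separates as a function of u plus a function of v, so ∇C=0 decouples.
∂C/∂u = -24u(u - 4)(u + 2) = 0 at u ∈ {-2, 0, 4}; ∂C/∂v = 120v(v - 4)(v + 1)(v + 4) = 0 at v ∈ {-4, -1, 0, 4}.
The Hessian is diagonal: diag(C_uu, C_vv). Second derivatives: C_uu(-2)=-288, C_uu(0)=192, C_uu(4)=-576; C_vv(-4)=-11520, C_vv(-1)=1800, C_vv(0)=-1920, C_vv(4)=19200.
Local minima occur where both diagonal entries positive: (0, -1), (0, 4). Count: 2.

2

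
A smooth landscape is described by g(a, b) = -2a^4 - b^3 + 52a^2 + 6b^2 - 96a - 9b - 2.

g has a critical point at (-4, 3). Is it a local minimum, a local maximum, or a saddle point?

The mixed partial ∂²g/∂a∂b is 0, so the Hessian at any point is diag(g_aa, g_bb) = diag(8(-3a^2 + 13), 6(-b + 2)).
At (-4, 3): H = diag(-280, -6).
Both eigenvalues are negative, so H is negative definite: a local maximum.

local maximum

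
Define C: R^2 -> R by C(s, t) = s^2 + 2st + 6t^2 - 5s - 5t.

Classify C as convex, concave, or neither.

convex

C is quadratic, so its Hessian is the constant matrix H = [[2, 2], [2, 12]].
det(H) = 20, tr(H) = 14.
det(H) > 0 and tr(H) > 0, so H is positive definite everywhere: convex.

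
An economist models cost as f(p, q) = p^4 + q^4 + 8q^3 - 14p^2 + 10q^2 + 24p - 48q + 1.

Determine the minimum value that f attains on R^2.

-145

f(p,q) separates as A(p) + B(q) + 1, so its minimum is min A + min B + 1.
A'(p) = 4(p - 2)(p - 1)(p + 3) vanishes at p ∈ {-3, 1, 2}; B'(q) = 4(q - 1)(q + 3)(q + 4) vanishes at q ∈ {-4, -3, 1}.
Local minima of A (where A''>0): A(-3)=-117, A(2)=8. Local minima of B: B(-4)=96, B(1)=-29.
So the global minimum of f is A(-3) + B(1) + 1 = -117 − 29 + 1 = -145, attained at (-3, 1).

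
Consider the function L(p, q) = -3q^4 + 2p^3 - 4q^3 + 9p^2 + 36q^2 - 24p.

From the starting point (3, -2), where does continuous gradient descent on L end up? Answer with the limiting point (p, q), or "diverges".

(1, 0)

L is separable, so gradient descent decouples: p follows -∂L/∂p, q follows -∂L/∂q.
∂L/∂p = 6(p - 1)(p + 4); at p=3 this is 84, so p decreases.
∂L/∂q = -12q(q - 2)(q + 3); at q=-2 this is -96, so q increases.
p converges to its nearest critical value 1 (a local min of the p-part); q converges to 0. The iterate converges to (1, 0).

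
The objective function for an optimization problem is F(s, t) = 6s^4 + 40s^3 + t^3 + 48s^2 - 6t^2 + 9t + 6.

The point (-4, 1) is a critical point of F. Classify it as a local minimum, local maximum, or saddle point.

The mixed partial ∂²F/∂s∂t is 0, so the Hessian at any point is diag(F_ss, F_tt) = diag(24(3s^2 + 10s + 4), 6(t - 2)).
At (-4, 1): H = diag(288, -6).
The eigenvalues have opposite signs, so H is indefinite: a saddle point.

saddle point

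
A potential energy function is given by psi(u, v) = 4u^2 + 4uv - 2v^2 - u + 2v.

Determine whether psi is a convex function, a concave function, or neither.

neither

psi is quadratic, so its Hessian is the constant matrix H = [[8, 4], [4, -4]].
det(H) = -48, tr(H) = 4.
det(H) < 0, so H is indefinite: neither convex nor concave.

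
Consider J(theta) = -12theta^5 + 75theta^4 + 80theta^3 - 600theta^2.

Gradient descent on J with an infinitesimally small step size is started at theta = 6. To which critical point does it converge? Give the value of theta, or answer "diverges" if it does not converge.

diverges

J'(theta) = -60theta(theta - 5)(theta - 2)(theta + 2), so J'(6) = -11520.
Gradient descent moves in the -J' direction, i.e. theta is increasing.
There is no critical point above theta=6, and J' keeps the same sign, so the iterate runs off to +∞.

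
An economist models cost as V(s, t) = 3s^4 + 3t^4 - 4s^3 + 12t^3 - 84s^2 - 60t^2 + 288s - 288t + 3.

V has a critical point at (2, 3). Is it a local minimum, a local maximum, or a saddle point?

The mixed partial ∂²V/∂s∂t is 0, so the Hessian at any point is diag(V_ss, V_tt) = diag(12(3s^2 - 2s - 14), 12(3t^2 + 6t - 10)).
At (2, 3): H = diag(-72, 420).
The eigenvalues have opposite signs, so H is indefinite: a saddle point.

saddle point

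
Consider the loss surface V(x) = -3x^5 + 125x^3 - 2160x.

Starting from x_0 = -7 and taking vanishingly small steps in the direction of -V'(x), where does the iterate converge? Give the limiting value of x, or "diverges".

-4

V'(x) = -15(x - 4)(x - 3)(x + 3)(x + 4), so V'(-7) = -19800.
Gradient descent moves in the -V' direction, i.e. x is increasing.
The nearest critical point in that direction is x = -4, where V'' = 840 > 0 (a local minimum). The iterate converges there.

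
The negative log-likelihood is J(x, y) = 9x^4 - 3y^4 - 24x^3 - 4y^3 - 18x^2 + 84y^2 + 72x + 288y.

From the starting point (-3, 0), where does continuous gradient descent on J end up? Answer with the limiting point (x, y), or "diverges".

(-1, -2)

J is separable, so gradient descent decouples: x follows -∂J/∂x, y follows -∂J/∂y.
∂J/∂x = 36(x - 2)(x - 1)(x + 1); at x=-3 this is -1440, so x increases.
∂J/∂y = -12(y - 4)(y + 2)(y + 3); at y=0 this is 288, so y decreases.
x converges to its nearest critical value -1 (a local min of the x-part); y converges to -2. The iterate converges to (-1, -2).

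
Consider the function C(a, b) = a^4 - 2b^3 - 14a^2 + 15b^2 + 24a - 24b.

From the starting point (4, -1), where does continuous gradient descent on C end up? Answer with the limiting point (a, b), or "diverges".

C is separable, so gradient descent decouples: a follows -∂C/∂a, b follows -∂C/∂b.
∂C/∂a = 4(a - 2)(a - 1)(a + 3); at a=4 this is 168, so a decreases.
∂C/∂b = -6(b - 4)(b - 1); at b=-1 this is -60, so b increases.
a converges to its nearest critical value 2 (a local min of the a-part); b converges to 1. The iterate converges to (2, 1).

(2, 1)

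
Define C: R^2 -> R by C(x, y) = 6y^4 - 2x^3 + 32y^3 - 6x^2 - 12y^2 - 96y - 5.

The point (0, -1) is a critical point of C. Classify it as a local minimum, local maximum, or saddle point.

The mixed partial ∂²C/∂x∂y is 0, so the Hessian at any point is diag(C_xx, C_yy) = diag(-12(x + 1), 24(3y^2 + 8y - 1)).
At (0, -1): H = diag(-12, -144).
Both eigenvalues are negative, so H is negative definite: a local maximum.

local maximum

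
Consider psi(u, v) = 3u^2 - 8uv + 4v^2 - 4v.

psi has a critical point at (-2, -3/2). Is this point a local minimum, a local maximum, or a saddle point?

The Hessian of psi is constant: H = [[6, -8], [-8, 8]].
det(H) = 6·8 − (-8)² = -16.
Since det(H) < 0, H is indefinite and the critical point is a saddle point.

saddle point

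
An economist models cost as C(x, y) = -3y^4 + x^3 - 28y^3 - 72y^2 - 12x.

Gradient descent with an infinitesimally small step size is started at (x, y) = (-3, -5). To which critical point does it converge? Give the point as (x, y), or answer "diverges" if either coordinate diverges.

diverges

C is separable, so gradient descent decouples: x follows -∂C/∂x, y follows -∂C/∂y.
∂C/∂x = 3(x - 2)(x + 2); at x=-3 this is 15, so x decreases.
∂C/∂y = -12y(y + 3)(y + 4); at y=-5 this is 120, so y decreases.
The x-coordinate has no critical point in that direction and runs off to infinity.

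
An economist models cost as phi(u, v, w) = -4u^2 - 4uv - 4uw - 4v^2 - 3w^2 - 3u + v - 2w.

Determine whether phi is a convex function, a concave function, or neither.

phi is quadratic, so its Hessian is the constant matrix H = [[-8, -4, -4], [-4, -8, 0], [-4, 0, -6]].
Leading principal minors: -8, 48, -160.
Signs alternate −, +, − ⇒ H ≺ 0 ⇒ concave.

concave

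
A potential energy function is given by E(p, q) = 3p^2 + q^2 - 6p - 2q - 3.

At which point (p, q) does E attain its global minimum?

(1, 1)

E(p,q) separates as A(p) + B(q) − 3, so its minimum is min A + min B − 3.
A'(p) = 6p - 6 vanishes at p ∈ {1}; B'(q) = 2q - 2 vanishes at q ∈ {1}.
Local minima of A (where A''>0): A(1)=-3. Local minima of B: B(1)=-1.
So the global minimum of E is A(1) + B(1) − 3 = -3 − 1 − 3 = -7, attained at (1, 1).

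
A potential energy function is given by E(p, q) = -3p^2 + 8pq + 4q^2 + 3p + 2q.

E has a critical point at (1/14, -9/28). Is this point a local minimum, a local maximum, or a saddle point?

saddle point

The Hessian of E is constant: H = [[-6, 8], [8, 8]].
det(H) = (-6)·8 − 8² = -112.
Since det(H) < 0, H is indefinite and the critical point is a saddle point.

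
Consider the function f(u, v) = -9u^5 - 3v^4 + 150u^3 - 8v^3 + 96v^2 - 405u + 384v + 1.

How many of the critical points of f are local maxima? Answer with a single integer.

4

f separates as a function of u plus a function of v, so ∇f=0 decouples.
∂f/∂u = -45(u - 3)(u - 1)(u + 1)(u + 3) = 0 at u ∈ {-3, -1, 1, 3}; ∂f/∂v = -12(v - 4)(v + 2)(v + 4) = 0 at v ∈ {-4, -2, 4}.
The Hessian is diagonal: diag(f_uu, f_vv). Second derivatives: f_uu(-3)=2160, f_uu(-1)=-720, f_uu(1)=720, f_uu(3)=-2160; f_vv(-4)=-192, f_vv(-2)=144, f_vv(4)=-576.
Local maxima occur where both diagonal entries negative: (-1, -4), (-1, 4), (3, -4), (3, 4). Count: 4.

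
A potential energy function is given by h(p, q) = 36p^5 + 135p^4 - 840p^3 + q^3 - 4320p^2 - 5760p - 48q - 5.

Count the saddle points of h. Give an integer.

4

h separates as a function of p plus a function of q, so ∇h=0 decouples.
∂h/∂p = 180(p - 4)(p + 1)(p + 2)(p + 4) = 0 at p ∈ {-4, -2, -1, 4}; ∂h/∂q = 3(q - 4)(q + 4) = 0 at q ∈ {-4, 4}.
The Hessian is diagonal: diag(h_pp, h_qq). Second derivatives: h_pp(-4)=-8640, h_pp(-2)=2160, h_pp(-1)=-2700, h_pp(4)=43200; h_qq(-4)=-24, h_qq(4)=24.
Saddle points occur where the two diagonal entries have opposite signs: (-4, 4), (-2, -4), (-1, 4), (4, -4). Count: 4.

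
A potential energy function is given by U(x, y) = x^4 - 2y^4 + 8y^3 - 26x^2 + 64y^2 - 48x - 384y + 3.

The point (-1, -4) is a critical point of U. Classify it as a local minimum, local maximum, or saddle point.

The mixed partial ∂²U/∂x∂y is 0, so the Hessian at any point is diag(U_xx, U_yy) = diag(4(3x^2 - 13), 8(-3y^2 + 6y + 16)).
At (-1, -4): H = diag(-40, -448).
Both eigenvalues are negative, so H is negative definite: a local maximum.

local maximum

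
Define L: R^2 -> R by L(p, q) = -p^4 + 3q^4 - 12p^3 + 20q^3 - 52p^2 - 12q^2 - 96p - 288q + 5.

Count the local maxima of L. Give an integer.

L separates as a function of p plus a function of q, so ∇L=0 decouples.
∂L/∂p = -4(p + 2)(p + 3)(p + 4) = 0 at p ∈ {-4, -3, -2}; ∂L/∂q = 12(q - 2)(q + 3)(q + 4) = 0 at q ∈ {-4, -3, 2}.
The Hessian is diagonal: diag(L_pp, L_qq). Second derivatives: L_pp(-4)=-8, L_pp(-3)=4, L_pp(-2)=-8; L_qq(-4)=72, L_qq(-3)=-60, L_qq(2)=360.
Local maxima occur where both diagonal entries negative: (-4, -3), (-2, -3). Count: 2.

2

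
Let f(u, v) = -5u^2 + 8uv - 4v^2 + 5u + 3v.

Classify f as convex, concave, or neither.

f is quadratic, so its Hessian is the constant matrix H = [[-10, 8], [8, -8]].
det(H) = 16, tr(H) = -18.
det(H) > 0 and tr(H) < 0, so H is negative definite everywhere: concave.

concave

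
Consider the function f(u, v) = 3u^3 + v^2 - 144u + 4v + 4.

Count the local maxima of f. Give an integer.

f separates as a function of u plus a function of v, so ∇f=0 decouples.
∂f/∂u = 9(u - 4)(u + 4) = 0 at u ∈ {-4, 4}; ∂f/∂v = 2(v + 2) = 0 at v ∈ {-2}.
The Hessian is diagonal: diag(f_uu, f_vv). Second derivatives: f_uu(-4)=-72, f_uu(4)=72; f_vv(-2)=2.
Local maxima occur where both diagonal entries negative: none. Count: 0.

0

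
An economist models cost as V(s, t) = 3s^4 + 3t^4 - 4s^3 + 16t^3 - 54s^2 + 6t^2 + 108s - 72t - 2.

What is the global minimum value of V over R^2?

-508

V(s,t) separates as P(s) + Q(t) − 2, so its minimum is min P + min Q − 2.
P'(s) = 12(s - 3)(s - 1)(s + 3) vanishes at s ∈ {-3, 1, 3}; Q'(t) = 12(t - 1)(t + 2)(t + 3) vanishes at t ∈ {-3, -2, 1}.
Local minima of P (where P''>0): P(-3)=-459, P(3)=-27. Local minima of Q: Q(-3)=81, Q(1)=-47.
So the global minimum of V is P(-3) + Q(1) − 2 = -459 − 47 − 2 = -508, attained at (-3, 1).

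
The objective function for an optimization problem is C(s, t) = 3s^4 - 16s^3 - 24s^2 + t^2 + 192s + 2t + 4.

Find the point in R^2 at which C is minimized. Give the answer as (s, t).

(-2, -1)

C(s,t) separates as P(s) + Q(t) + 4, so its minimum is min P + min Q + 4.
P'(s) = 12(s - 4)(s - 2)(s + 2) vanishes at s ∈ {-2, 2, 4}; Q'(t) = 2(t + 1) vanishes at t ∈ {-1}.
Local minima of P (where P''>0): P(-2)=-304, P(4)=128. Local minima of Q: Q(-1)=-1.
So the global minimum of C is P(-2) + Q(-1) + 4 = -304 − 1 + 4 = -301, attained at (-2, -1).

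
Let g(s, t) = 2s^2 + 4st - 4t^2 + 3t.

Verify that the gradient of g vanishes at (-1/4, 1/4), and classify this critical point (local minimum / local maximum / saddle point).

∇g = (4s + 4t, 4s - 8t + 3); substituting (-1/4, 1/4) gives ∇g = (0, 0), so (-1/4, 1/4) is indeed a critical point.
The Hessian of g is constant: H = [[4, 4], [4, -8]].
det(H) = 4·(-8) − 4² = -48.
Since det(H) < 0, H is indefinite and the critical point is a saddle point.

saddle point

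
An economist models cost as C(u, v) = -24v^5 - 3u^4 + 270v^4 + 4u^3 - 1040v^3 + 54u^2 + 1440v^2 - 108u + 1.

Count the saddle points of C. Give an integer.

C separates as a function of u plus a function of v, so ∇C=0 decouples.
∂C/∂u = -12(u - 3)(u - 1)(u + 3) = 0 at u ∈ {-3, 1, 3}; ∂C/∂v = -120v(v - 4)(v - 3)(v - 2) = 0 at v ∈ {0, 2, 3, 4}.
The Hessian is diagonal: diag(C_uu, C_vv). Second derivatives: C_uu(-3)=-288, C_uu(1)=96, C_uu(3)=-144; C_vv(0)=2880, C_vv(2)=-480, C_vv(3)=360, C_vv(4)=-960.
Saddle points occur where the two diagonal entries have opposite signs: (-3, 0), (-3, 3), (1, 2), (1, 4), (3, 0), (3, 3). Count: 6.

6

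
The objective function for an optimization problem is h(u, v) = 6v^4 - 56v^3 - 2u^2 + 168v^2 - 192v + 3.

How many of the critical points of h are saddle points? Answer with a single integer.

2

h separates as a function of u plus a function of v, so ∇h=0 decouples.
∂h/∂u = -4u = 0 at u ∈ {0}; ∂h/∂v = 24(v - 4)(v - 2)(v - 1) = 0 at v ∈ {1, 2, 4}.
The Hessian is diagonal: diag(h_uu, h_vv). Second derivatives: h_uu(0)=-4; h_vv(1)=72, h_vv(2)=-48, h_vv(4)=144.
Saddle points occur where the two diagonal entries have opposite signs: (0, 1), (0, 4). Count: 2.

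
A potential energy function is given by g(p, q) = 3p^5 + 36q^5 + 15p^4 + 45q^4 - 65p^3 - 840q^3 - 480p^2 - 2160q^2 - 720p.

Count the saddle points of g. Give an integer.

8

g separates as a function of p plus a function of q, so ∇g=0 decouples.
∂g/∂p = 15(p - 4)(p + 1)(p + 3)(p + 4) = 0 at p ∈ {-4, -3, -1, 4}; ∂g/∂q = 180q(q - 4)(q + 2)(q + 3) = 0 at q ∈ {-3, -2, 0, 4}.
The Hessian is diagonal: diag(g_pp, g_qq). Second derivatives: g_pp(-4)=-360, g_pp(-3)=210, g_pp(-1)=-450, g_pp(4)=4200; g_qq(-3)=-3780, g_qq(-2)=2160, g_qq(0)=-4320, g_qq(4)=30240.
Saddle points occur where the two diagonal entries have opposite signs: (-4, -2), (-4, 4), (-3, -3), (-3, 0), (-1, -2), (-1, 4), (4, -3), (4, 0). Count: 8.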